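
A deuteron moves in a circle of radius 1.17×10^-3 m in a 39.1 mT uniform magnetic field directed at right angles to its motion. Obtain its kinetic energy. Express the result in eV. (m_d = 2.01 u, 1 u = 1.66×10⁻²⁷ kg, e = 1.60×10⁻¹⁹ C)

K ≈ 0.0502 eV

v = qBr/m = (1×1.60×10^-19)(0.0391)(1.17×10^-3) / (3.34×10^-27) = 2190 m/s.
K = ½mv² = 0.5·(3.34×10^-27)·(2190)² = 8.03×10^-21 J = 0.0502 eV.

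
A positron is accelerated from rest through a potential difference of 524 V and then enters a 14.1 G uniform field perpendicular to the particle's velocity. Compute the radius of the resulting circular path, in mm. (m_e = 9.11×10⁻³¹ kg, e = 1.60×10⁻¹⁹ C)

The kinetic energy gained is K = qV = (1×1.60×10^-19)(524) = 8.38×10^-17 J.
v = √(2K/m) = 1.36×10^7 m/s.
r = mv/(qB) = (9.11×10^-31)(1.36×10^7) / [(1×1.60×10^-19)(1.41×10^-3)] = 0.0548 m.

r ≈ 54.8 mm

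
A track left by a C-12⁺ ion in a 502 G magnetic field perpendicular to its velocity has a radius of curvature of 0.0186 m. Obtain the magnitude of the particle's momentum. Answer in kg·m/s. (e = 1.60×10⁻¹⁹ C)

Since qvB = mv²/r, the momentum p = mv = qBr.
p = (1×1.60×10^-19)(0.0502)(0.0186) = 1.49×10^-22 kg·m/s.

p ≈ 1.49×10^-22 kg·m/s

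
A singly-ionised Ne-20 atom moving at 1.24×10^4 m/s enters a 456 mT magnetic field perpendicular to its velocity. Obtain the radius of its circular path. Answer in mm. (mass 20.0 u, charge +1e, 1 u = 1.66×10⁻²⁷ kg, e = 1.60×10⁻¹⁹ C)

The magnetic force provides the centripetal force: qvB = mv²/r, so r = mv/(qB).
r = (3.32×10^-26 kg)(1.24×10^4 m/s) / [(1×1.60×10^-19 C)(0.456 T)] = 5.64×10^-3 m.

r ≈ 5.64 mm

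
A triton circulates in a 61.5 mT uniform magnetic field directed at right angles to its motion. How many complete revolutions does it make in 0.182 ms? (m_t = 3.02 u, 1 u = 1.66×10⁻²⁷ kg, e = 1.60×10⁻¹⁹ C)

T = 2πm/(qB) = 2π(5.0132×10^-27) / [(1×1.60×10^-19)(0.0615)] = 3.2011×10^-6 s.
N = t/T = 1.82×10^-4 / 3.2011×10^-6 ≈ 56.86, so 56 complete revolutions.

N = 56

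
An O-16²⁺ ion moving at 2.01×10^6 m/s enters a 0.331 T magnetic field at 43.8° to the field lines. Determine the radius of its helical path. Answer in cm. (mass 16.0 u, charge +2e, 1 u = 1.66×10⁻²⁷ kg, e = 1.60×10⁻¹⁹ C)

Only the perpendicular component v⊥ = v sin43.8° = 1.39×10^6 m/s is bent by the field.
r = m v⊥ /(qB) = (2.66×10^-26)(1.39×10^6) / [(2×1.60×10^-19)(0.331)] = 0.349 m.

r ≈ 34.9 cm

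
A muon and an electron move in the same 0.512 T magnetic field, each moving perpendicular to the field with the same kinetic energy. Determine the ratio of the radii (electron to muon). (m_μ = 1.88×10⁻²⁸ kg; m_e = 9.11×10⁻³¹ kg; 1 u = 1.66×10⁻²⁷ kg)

r = √(2mK)/(qB) ⇒ at equal K, r ∝ √m/q.
r_{electron}/r_{muon} = 0.0696.

ratio ≈ 0.0696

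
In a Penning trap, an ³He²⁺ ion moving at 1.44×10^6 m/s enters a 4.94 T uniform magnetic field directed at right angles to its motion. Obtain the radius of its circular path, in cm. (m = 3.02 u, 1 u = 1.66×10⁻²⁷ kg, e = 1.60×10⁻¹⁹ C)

r ≈ 0.457 cm

The magnetic force provides the centripetal force: qvB = mv²/r, so r = mv/(qB).
r = (5.01×10^-27 kg)(1.44×10^6 m/s) / [(2×1.60×10^-19 C)(4.94 T)] = 4.57×10^-3 m.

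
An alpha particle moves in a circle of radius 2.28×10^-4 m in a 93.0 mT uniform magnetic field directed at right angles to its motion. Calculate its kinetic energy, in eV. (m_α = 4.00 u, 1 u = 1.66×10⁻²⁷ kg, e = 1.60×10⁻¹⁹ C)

K ≈ 0.0217 eV

v = qBr/m = (2×1.60×10^-19)(0.0930)(2.28×10^-4) / (6.64×10^-27) = 1020 m/s.
K = ½mv² = 0.5·(6.64×10^-27)·(1020)² = 3.47×10^-21 J = 0.0217 eV.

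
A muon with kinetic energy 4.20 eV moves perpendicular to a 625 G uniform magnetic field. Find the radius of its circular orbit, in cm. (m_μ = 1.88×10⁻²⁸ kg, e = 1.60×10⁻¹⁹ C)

r ≈ 0.159 cm

Convert the energy: K = 4.20 eV = 6.72×10^-19 J.
v = √(2K/m) = √(2·6.72×10^-19/1.88×10^-28) = 8.46×10^4 m/s.
r = mv/(qB) = (1.88×10^-28)(8.46×10^4) / [(1×1.60×10^-19)(0.0625)] = 1.59×10^-3 m.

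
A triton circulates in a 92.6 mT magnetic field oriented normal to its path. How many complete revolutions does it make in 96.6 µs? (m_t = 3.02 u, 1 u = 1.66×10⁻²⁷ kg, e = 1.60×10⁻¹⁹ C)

N = 45

T = 2πm/(qB) = 2π(5.0132×10^-27) / [(1×1.60×10^-19)(0.0926)] = 2.1260×10^-6 s.
N = t/T = 9.66×10^-5 / 2.1260×10^-6 ≈ 45.44, so 45 complete revolutions.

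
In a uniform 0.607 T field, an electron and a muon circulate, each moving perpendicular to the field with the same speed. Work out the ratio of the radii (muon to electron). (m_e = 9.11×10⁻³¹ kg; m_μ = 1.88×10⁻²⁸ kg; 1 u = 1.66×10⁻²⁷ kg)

r = mv/(qB) ⇒ at equal v, r ∝ m/q.
r_{muon}/r_{electron} = 206.

ratio ≈ 206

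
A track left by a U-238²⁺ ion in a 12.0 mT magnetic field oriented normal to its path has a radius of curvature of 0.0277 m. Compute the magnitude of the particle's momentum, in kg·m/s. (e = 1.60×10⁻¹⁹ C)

p ≈ 1.06×10^-22 kg·m/s

Since qvB = mv²/r, the momentum p = mv = qBr.
p = (2×1.60×10^-19)(0.0120)(0.0277) = 1.06×10^-22 kg·m/s.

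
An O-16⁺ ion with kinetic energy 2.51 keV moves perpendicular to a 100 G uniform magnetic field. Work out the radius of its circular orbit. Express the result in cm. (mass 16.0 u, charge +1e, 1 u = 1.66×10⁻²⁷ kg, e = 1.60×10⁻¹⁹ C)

r ≈ 289 cm

Convert the energy: K = 2.51 keV = 4.02×10^-16 J.
v = √(2K/m) = √(2·4.02×10^-16/2.66×10^-26) = 1.74×10^5 m/s.
r = mv/(qB) = (2.66×10^-26)(1.74×10^5) / [(1×1.60×10^-19)(0.0100)] = 2.89 m.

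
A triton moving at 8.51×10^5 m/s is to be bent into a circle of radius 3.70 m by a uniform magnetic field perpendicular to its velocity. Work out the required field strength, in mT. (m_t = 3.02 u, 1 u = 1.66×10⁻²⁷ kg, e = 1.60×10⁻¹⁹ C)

B ≈ 7.21 mT

qvB = mv²/r gives B = mv/(qr).
B = (5.01×10^-27)(8.51×10^5) / [(1×1.60×10^-19)(3.70)] = 7.21×10^-3 T.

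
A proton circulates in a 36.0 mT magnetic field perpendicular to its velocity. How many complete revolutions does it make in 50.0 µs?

N = 27

T = 2πm/(qB) = 2π(1.67×10^-27) / [(1×1.60×10^-19)(0.0360)] = 1.8217×10^-6 s.
N = t/T = 5.00×10^-5 / 1.8217×10^-6 ≈ 27.45, so 27 complete revolutions.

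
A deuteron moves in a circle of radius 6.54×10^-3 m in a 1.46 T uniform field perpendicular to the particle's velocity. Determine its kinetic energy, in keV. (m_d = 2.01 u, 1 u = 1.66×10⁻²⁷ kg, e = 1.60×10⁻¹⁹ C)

K ≈ 2.19 keV

v = qBr/m = (1×1.60×10^-19)(1.46)(6.54×10^-3) / (3.34×10^-27) = 4.58×10^5 m/s.
K = ½mv² = 0.5·(3.34×10^-27)·(4.58×10^5)² = 3.50×10^-16 J = 2.19 keV.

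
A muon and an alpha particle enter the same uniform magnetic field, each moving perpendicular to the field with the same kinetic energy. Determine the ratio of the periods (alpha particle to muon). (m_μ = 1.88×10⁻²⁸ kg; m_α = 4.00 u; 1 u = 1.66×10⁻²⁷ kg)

T = 2πm/(qB) is independent of speed, so T₂/T₁ = (m₂/q₂)/(m₁/q₁).
T_{alpha particle}/T_{muon} = (6.64×10^-27/2e) / (1.88×10^-28/1e) = 17.7.

ratio ≈ 17.7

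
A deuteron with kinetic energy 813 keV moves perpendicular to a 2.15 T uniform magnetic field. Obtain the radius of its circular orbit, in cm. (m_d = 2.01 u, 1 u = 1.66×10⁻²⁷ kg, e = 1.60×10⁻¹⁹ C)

Convert the energy: K = 813 keV = 1.30×10^-13 J.
v = √(2K/m) = √(2·1.30×10^-13/3.34×10^-27) = 8.83×10^6 m/s.
r = mv/(qB) = (3.34×10^-27)(8.83×10^6) / [(1×1.60×10^-19)(2.15)] = 0.0856 m.

r ≈ 8.56 cm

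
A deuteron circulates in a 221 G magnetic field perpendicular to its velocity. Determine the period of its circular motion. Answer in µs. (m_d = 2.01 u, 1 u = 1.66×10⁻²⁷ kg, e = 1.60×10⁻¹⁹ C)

The cyclotron period is independent of speed: T = 2πm/(qB).
T = 2π(3.34×10^-27) / [(1×1.60×10^-19)(0.0221)] = 5.93×10^-6 s.

T ≈ 5.93 µs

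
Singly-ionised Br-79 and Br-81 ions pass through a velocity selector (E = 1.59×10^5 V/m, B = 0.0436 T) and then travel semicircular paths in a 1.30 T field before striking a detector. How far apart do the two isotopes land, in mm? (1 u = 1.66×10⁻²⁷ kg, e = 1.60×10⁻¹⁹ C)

Both emerge at v = E/B₁ = 3.65×10^6 m/s.
r = mv/(qB₂), so r₁ = 2.2992 m and r₂ = 2.3574 m, giving Δr = 0.0582 m.
After a semicircle each ion lands a diameter 2r from the entry slit, so the separation is 2Δr = 0.116 m.

Δd ≈ 116 mm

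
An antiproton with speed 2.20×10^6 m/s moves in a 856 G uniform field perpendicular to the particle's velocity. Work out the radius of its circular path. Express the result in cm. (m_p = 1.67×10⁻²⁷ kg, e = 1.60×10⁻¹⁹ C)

r ≈ 26.8 cm

The magnetic force provides the centripetal force: qvB = mv²/r, so r = mv/(qB).
r = (1.67×10^-27 kg)(2.20×10^6 m/s) / [(1×1.60×10^-19 C)(0.0856 T)] = 0.268 m.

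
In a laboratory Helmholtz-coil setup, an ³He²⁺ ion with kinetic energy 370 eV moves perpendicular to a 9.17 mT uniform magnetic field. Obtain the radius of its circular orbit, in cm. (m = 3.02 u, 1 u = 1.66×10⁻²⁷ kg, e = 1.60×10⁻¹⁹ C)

Convert the energy: K = 370 eV = 5.92×10^-17 J.
v = √(2K/m) = √(2·5.92×10^-17/5.01×10^-27) = 1.54×10^5 m/s.
r = mv/(qB) = (5.01×10^-27)(1.54×10^5) / [(2×1.60×10^-19)(9.17×10^-3)] = 0.263 m.

r ≈ 26.3 cm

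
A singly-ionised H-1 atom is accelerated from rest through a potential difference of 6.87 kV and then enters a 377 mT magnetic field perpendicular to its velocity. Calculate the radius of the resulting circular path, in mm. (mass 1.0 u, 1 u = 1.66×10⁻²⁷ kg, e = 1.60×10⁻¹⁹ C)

The kinetic energy gained is K = qV = (1×1.60×10^-19)(6870) = 1.10×10^-15 J.
v = √(2K/m) = 1.15×10^6 m/s.
r = mv/(qB) = (1.66×10^-27)(1.15×10^6) / [(1×1.60×10^-19)(0.377)] = 0.0317 m.

r ≈ 31.7 mm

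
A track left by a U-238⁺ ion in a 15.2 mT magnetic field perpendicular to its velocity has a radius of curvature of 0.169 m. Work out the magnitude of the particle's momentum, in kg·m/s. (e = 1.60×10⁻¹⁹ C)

Since qvB = mv²/r, the momentum p = mv = qBr.
p = (1×1.60×10^-19)(0.0152)(0.169) = 4.11×10^-22 kg·m/s.

p ≈ 4.11×10^-22 kg·m/s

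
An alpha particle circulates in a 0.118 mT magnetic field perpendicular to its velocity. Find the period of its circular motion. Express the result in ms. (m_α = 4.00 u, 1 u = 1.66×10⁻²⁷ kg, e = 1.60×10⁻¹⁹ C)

The cyclotron period is independent of speed: T = 2πm/(qB).
T = 2π(6.64×10^-27) / [(2×1.60×10^-19)(1.18×10^-4)] = 1.10×10^-3 s.

T ≈ 1.10 ms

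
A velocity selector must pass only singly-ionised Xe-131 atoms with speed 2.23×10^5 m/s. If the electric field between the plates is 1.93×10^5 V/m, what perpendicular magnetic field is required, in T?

B ≈ 0.865 T

qE = qvB ⇒ B = E/v = (1.93×10^5) / (2.23×10^5) = 0.865 T.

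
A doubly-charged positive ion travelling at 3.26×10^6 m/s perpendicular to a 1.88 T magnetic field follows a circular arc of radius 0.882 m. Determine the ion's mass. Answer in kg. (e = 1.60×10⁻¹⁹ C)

qvB = mv²/r ⇒ m = qBr/v.
m = (2×1.60×10^-19)(1.88)(0.882) / (3.26×10^6) = 1.63×10^-25 kg.

m ≈ 1.63×10^-25 kg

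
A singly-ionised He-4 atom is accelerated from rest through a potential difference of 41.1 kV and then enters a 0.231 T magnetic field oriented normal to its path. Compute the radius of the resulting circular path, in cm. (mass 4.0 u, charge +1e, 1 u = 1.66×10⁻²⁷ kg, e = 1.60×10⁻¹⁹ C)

r ≈ 25.3 cm

The kinetic energy gained is K = qV = (1×1.60×10^-19)(4.11×10^4) = 6.58×10^-15 J.
v = √(2K/m) = 1.41×10^6 m/s.
r = mv/(qB) = (6.64×10^-27)(1.41×10^6) / [(1×1.60×10^-19)(0.231)] = 0.253 m.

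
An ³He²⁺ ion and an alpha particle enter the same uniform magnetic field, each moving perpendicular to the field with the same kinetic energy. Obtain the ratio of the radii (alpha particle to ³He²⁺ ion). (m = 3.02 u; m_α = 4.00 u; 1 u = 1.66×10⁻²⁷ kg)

ratio ≈ 1.15

r = √(2mK)/(qB) ⇒ at equal K, r ∝ √m/q.
r_{alpha particle}/r_{³He²⁺ ion} = 1.15.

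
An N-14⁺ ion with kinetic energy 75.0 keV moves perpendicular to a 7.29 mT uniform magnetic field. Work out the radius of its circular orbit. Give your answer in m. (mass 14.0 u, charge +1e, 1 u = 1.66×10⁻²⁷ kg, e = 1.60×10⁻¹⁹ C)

Convert the energy: K = 75.0 keV = 1.20×10^-14 J.
v = √(2K/m) = √(2·1.20×10^-14/2.32×10^-26) = 1.02×10^6 m/s.
r = mv/(qB) = (2.32×10^-26)(1.02×10^6) / [(1×1.60×10^-19)(7.29×10^-3)] = 20.2 m.

r ≈ 20.2 m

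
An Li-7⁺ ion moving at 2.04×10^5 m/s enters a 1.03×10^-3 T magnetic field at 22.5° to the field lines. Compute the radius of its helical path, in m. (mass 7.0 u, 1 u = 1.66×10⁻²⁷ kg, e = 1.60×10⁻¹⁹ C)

r ≈ 5.50 m

Only the perpendicular component v⊥ = v sin22.5° = 7.81×10^4 m/s is bent by the field.
r = m v⊥ /(qB) = (1.16×10^-26)(7.81×10^4) / [(1×1.60×10^-19)(1.03×10^-3)] = 5.50 m.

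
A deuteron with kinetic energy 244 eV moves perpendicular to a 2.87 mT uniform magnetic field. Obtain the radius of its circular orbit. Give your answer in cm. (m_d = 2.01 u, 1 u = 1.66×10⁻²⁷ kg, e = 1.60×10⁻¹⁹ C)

Convert the energy: K = 244 eV = 3.90×10^-17 J.
v = √(2K/m) = √(2·3.90×10^-17/3.34×10^-27) = 1.53×10^5 m/s.
r = mv/(qB) = (3.34×10^-27)(1.53×10^5) / [(1×1.60×10^-19)(2.87×10^-3)] = 1.11 m.

r ≈ 111 cm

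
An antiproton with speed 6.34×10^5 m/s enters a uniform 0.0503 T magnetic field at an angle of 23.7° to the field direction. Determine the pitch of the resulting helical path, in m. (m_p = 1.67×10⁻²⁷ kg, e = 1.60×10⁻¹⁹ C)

pitch ≈ 0.757 m

The velocity component along B is v∥ = v cos23.7° = 5.81×10^5 m/s.
The cyclotron period T = 2πm/(qB) = 1.30×10^-6 s is set by m, q, B alone.
Pitch = v∥·T = (5.81×10^5)(1.30×10^-6) = 0.757 m.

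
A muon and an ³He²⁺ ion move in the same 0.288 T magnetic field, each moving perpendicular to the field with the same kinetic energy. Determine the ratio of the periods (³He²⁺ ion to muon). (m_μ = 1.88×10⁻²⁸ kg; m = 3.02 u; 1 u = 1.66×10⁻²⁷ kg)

T = 2πm/(qB) is independent of speed, so T₂/T₁ = (m₂/q₂)/(m₁/q₁).
T_{³He²⁺ ion}/T_{muon} = (5.01×10^-27/2e) / (1.88×10^-28/1e) = 13.3.

ratio ≈ 13.3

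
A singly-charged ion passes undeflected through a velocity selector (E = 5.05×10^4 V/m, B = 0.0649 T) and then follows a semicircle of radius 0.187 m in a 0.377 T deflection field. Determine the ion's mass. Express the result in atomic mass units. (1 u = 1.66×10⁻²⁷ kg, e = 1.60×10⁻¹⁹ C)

m ≈ 8.73 u

v = E/B₁ = 7.78×10^5 m/s.
From r = mv/(qB₂), m = qB₂r/v = (1×1.60×10^-19)(0.377)(0.187) / (7.78×10^5) = 1.45×10^-26 kg.
In atomic mass units: m = 1.45×10^-26 / 1.66×10^-27 = 8.73 u.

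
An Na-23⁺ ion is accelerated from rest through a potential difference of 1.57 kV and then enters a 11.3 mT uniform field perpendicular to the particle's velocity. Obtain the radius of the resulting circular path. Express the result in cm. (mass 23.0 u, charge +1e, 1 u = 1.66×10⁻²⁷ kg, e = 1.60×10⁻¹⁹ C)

The kinetic energy gained is K = qV = (1×1.60×10^-19)(1570) = 2.51×10^-16 J.
v = √(2K/m) = 1.15×10^5 m/s.
r = mv/(qB) = (3.82×10^-26)(1.15×10^5) / [(1×1.60×10^-19)(0.0113)] = 2.42 m.

r ≈ 242 cm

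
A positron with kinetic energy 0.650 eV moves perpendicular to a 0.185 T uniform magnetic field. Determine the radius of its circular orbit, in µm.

r ≈ 14.7 µm

Convert the energy: K = 0.650 eV = 1.04×10^-19 J.
v = √(2K/m) = √(2·1.04×10^-19/9.11×10^-31) = 4.78×10^5 m/s.
r = mv/(qB) = (9.11×10^-31)(4.78×10^5) / [(1×1.60×10^-19)(0.185)] = 1.47×10^-5 m.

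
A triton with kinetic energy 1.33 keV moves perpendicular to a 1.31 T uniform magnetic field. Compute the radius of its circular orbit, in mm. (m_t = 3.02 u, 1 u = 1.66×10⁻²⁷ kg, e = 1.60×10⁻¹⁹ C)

Convert the energy: K = 1.33 keV = 2.13×10^-16 J.
v = √(2K/m) = √(2·2.13×10^-16/5.01×10^-27) = 2.91×10^5 m/s.
r = mv/(qB) = (5.01×10^-27)(2.91×10^5) / [(1×1.60×10^-19)(1.31)] = 6.97×10^-3 m.

r ≈ 6.97 mm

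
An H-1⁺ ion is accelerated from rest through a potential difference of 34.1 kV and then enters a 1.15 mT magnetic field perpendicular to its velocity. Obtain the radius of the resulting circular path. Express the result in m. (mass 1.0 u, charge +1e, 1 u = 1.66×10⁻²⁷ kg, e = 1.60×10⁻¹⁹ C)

The kinetic energy gained is K = qV = (1×1.60×10^-19)(3.41×10^4) = 5.46×10^-15 J.
v = √(2K/m) = 2.56×10^6 m/s.
r = mv/(qB) = (1.66×10^-27)(2.56×10^6) / [(1×1.60×10^-19)(1.15×10^-3)] = 23.1 m.

r ≈ 23.1 m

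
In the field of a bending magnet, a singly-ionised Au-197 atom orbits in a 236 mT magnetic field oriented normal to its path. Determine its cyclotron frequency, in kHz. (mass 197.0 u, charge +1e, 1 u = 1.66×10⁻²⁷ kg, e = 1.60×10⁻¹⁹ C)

f = qB/(2πm) = (1×1.60×10^-19)(0.236) / [2π(3.27×10^-25)] = 1.84×10^4 Hz.

f ≈ 18.4 kHz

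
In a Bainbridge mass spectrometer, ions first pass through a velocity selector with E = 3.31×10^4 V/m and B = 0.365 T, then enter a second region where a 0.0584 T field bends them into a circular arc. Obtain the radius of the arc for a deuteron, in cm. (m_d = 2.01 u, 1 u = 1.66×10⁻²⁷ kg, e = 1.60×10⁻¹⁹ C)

The selector passes v = E/B = 3.31×10^4/0.365 = 9.07×10^4 m/s.
In the deflection region, r = mv/(qB₂) = (3.34×10^-27)(9.07×10^4) / [(1×1.60×10^-19)(0.0584)] = 0.0324 m.

r ≈ 3.24 cm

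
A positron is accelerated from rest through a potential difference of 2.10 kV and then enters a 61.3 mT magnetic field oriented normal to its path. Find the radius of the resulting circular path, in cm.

The kinetic energy gained is K = qV = (1×1.60×10^-19)(2100) = 3.36×10^-16 J.
v = √(2K/m) = 2.72×10^7 m/s.
r = mv/(qB) = (9.11×10^-31)(2.72×10^7) / [(1×1.60×10^-19)(0.0613)] = 2.52×10^-3 m.

r ≈ 0.252 cm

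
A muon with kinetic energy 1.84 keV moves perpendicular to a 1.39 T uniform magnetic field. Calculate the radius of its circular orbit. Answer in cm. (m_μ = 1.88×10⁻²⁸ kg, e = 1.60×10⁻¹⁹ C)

r ≈ 0.150 cm

Convert the energy: K = 1.84 keV = 2.94×10^-16 J.
v = √(2K/m) = √(2·2.94×10^-16/1.88×10^-28) = 1.77×10^6 m/s.
r = mv/(qB) = (1.88×10^-28)(1.77×10^6) / [(1×1.60×10^-19)(1.39)] = 1.50×10^-3 m.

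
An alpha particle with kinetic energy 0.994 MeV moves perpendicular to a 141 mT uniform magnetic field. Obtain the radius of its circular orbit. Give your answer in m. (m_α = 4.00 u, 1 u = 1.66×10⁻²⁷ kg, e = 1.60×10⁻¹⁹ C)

r ≈ 1.02 m

Convert the energy: K = 0.994 MeV = 1.59×10^-13 J.
v = √(2K/m) = √(2·1.59×10^-13/6.64×10^-27) = 6.92×10^6 m/s.
r = mv/(qB) = (6.64×10^-27)(6.92×10^6) / [(2×1.60×10^-19)(0.141)] = 1.02 m.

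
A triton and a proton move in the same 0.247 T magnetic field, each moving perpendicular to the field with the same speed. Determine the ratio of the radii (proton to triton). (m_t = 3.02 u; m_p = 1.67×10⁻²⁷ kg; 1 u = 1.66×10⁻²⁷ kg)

r = mv/(qB) ⇒ at equal v, r ∝ m/q.
r_{proton}/r_{triton} = 0.333.

ratio ≈ 0.333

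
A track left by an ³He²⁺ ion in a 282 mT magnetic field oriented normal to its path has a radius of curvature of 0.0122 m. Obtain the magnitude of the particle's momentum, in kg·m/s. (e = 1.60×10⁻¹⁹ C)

Since qvB = mv²/r, the momentum p = mv = qBr.
p = (2×1.60×10^-19)(0.282)(0.0122) = 1.10×10^-21 kg·m/s.

p ≈ 1.10×10^-21 kg·m/s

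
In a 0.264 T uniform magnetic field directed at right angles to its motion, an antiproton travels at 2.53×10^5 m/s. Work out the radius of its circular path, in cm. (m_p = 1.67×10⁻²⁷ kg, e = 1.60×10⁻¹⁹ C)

The magnetic force provides the centripetal force: qvB = mv²/r, so r = mv/(qB).
r = (1.67×10^-27 kg)(2.53×10^5 m/s) / [(1×1.60×10^-19 C)(0.264 T)] = 0.0100 m.

r ≈ 1.00 cm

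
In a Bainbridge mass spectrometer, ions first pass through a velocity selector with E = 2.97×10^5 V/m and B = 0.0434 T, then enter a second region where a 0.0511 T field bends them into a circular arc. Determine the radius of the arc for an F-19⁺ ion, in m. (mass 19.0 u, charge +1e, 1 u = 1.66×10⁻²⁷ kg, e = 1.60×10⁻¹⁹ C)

r ≈ 26.4 m

The selector passes v = E/B = 2.97×10^5/0.0434 = 6.84×10^6 m/s.
In the deflection region, r = mv/(qB₂) = (3.15×10^-26)(6.84×10^6) / [(1×1.60×10^-19)(0.0511)] = 26.4 m.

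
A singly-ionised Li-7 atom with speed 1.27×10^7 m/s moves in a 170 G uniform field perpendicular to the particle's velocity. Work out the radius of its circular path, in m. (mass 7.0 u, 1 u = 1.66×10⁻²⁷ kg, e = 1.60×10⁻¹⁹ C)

r ≈ 54.3 m

The magnetic force provides the centripetal force: qvB = mv²/r, so r = mv/(qB).
r = (1.16×10^-26 kg)(1.27×10^7 m/s) / [(1×1.60×10^-19 C)(0.0170 T)] = 54.3 m.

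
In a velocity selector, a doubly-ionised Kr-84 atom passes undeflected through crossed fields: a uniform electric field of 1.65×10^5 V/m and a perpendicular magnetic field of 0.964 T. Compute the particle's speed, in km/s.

v ≈ 171 km/s

For zero net force, qE = qvB, so v = E/B.
v = (1.65×10^5) / (0.964) = 1.71×10^5 m/s.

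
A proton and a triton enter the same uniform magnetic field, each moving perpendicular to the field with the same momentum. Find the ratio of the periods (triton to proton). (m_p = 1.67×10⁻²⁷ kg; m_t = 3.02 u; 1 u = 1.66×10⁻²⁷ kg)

T = 2πm/(qB) is independent of speed, so T₂/T₁ = (m₂/q₂)/(m₁/q₁).
T_{triton}/T_{proton} = (5.01×10^-27/1e) / (1.67×10^-27/1e) = 3.00.

ratio ≈ 3.00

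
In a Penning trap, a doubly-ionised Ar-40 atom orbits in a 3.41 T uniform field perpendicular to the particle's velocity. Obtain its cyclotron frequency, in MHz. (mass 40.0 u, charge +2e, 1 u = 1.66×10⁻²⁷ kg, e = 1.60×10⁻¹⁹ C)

f = qB/(2πm) = (2×1.60×10^-19)(3.41) / [2π(6.64×10^-26)] = 2.62×10^6 Hz.

f ≈ 2.62 MHz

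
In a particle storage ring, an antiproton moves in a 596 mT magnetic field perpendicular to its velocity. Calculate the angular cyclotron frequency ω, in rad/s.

ω = qB/m = (1×1.60×10^-19)(0.596) / (1.67×10^-27) = 5.71×10^7 rad/s.

ω ≈ 5.71×10^7 rad/s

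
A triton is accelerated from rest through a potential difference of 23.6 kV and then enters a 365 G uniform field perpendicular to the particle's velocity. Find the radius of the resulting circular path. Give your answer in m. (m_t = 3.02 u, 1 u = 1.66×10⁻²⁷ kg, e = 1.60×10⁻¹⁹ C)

The kinetic energy gained is K = qV = (1×1.60×10^-19)(2.36×10^4) = 3.78×10^-15 J.
v = √(2K/m) = 1.23×10^6 m/s.
r = mv/(qB) = (5.01×10^-27)(1.23×10^6) / [(1×1.60×10^-19)(0.0365)] = 1.05 m.

r ≈ 1.05 m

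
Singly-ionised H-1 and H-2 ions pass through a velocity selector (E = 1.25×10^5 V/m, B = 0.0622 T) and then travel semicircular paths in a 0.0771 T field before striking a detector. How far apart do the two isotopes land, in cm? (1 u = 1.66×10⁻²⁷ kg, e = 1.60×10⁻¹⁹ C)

Both emerge at v = E/B₁ = 2.01×10^6 m/s.
r = mv/(qB₂), so r₁ = 0.270 m and r₂ = 0.541 m, giving Δr = 0.270 m.
After a semicircle each ion lands a diameter 2r from the entry slit, so the separation is 2Δr = 0.541 m.

Δd ≈ 54.1 cm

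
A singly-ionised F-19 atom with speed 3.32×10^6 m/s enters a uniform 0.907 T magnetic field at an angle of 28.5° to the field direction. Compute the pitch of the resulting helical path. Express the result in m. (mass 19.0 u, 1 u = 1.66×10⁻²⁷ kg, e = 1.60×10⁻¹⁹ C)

pitch ≈ 3.98 m

The velocity component along B is v∥ = v cos28.5° = 2.92×10^6 m/s.
The cyclotron period T = 2πm/(qB) = 1.37×10^-6 s is set by m, q, B alone.
Pitch = v∥·T = (2.92×10^6)(1.37×10^-6) = 3.98 m.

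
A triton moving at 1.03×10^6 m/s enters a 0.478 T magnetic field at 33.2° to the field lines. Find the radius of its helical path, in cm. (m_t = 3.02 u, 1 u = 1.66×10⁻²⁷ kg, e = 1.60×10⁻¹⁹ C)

Only the perpendicular component v⊥ = v sin33.2° = 5.64×10^5 m/s is bent by the field.
r = m v⊥ /(qB) = (5.01×10^-27)(5.64×10^5) / [(1×1.60×10^-19)(0.478)] = 0.0370 m.

r ≈ 3.70 cm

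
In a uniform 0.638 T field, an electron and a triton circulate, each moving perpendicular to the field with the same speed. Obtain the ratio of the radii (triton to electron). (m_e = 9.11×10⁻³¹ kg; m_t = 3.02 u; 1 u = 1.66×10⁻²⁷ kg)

ratio ≈ 5500

r = mv/(qB) ⇒ at equal v, r ∝ m/q.
r_{triton}/r_{electron} = 5500.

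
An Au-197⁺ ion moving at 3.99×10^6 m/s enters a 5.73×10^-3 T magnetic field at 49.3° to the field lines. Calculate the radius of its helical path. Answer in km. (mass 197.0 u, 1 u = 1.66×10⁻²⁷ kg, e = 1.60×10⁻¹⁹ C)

r ≈ 1.08 km

Only the perpendicular component v⊥ = v sin49.3° = 3.02×10^6 m/s is bent by the field.
r = m v⊥ /(qB) = (3.27×10^-25)(3.02×10^6) / [(1×1.60×10^-19)(5.73×10^-3)] = 1080 m.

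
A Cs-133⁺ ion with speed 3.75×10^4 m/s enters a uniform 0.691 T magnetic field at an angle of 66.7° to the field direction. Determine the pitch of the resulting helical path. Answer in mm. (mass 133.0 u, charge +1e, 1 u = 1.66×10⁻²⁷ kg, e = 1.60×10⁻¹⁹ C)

pitch ≈ 186 mm

The velocity component along B is v∥ = v cos66.7° = 1.48×10^4 m/s.
The cyclotron period T = 2πm/(qB) = 1.25×10^-5 s is set by m, q, B alone.
Pitch = v∥·T = (1.48×10^4)(1.25×10^-5) = 0.186 m.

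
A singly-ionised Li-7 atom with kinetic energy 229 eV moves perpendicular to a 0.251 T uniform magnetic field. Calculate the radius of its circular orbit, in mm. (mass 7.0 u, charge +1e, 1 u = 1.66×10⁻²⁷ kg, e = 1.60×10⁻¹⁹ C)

Convert the energy: K = 229 eV = 3.66×10^-17 J.
v = √(2K/m) = √(2·3.66×10^-17/1.16×10^-26) = 7.94×10^4 m/s.
r = mv/(qB) = (1.16×10^-26)(7.94×10^4) / [(1×1.60×10^-19)(0.251)] = 0.0230 m.

r ≈ 23.0 mm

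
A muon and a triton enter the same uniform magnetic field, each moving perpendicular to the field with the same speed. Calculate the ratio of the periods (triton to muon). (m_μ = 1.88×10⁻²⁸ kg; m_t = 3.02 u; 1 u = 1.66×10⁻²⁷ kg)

T = 2πm/(qB) is independent of speed, so T₂/T₁ = (m₂/q₂)/(m₁/q₁).
T_{triton}/T_{muon} = (5.01×10^-27/1e) / (1.88×10^-28/1e) = 26.7.

ratio ≈ 26.7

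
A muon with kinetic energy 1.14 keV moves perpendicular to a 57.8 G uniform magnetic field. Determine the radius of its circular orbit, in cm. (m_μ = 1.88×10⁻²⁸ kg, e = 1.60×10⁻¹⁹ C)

r ≈ 28.3 cm

Convert the energy: K = 1.14 keV = 1.82×10^-16 J.
v = √(2K/m) = √(2·1.82×10^-16/1.88×10^-28) = 1.39×10^6 m/s.
r = mv/(qB) = (1.88×10^-28)(1.39×10^6) / [(1×1.60×10^-19)(5.78×10^-3)] = 0.283 m.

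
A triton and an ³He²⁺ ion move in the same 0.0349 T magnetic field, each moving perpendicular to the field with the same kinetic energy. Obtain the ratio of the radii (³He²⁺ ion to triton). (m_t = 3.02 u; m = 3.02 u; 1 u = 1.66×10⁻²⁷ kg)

ratio ≈ 0.500

r = √(2mK)/(qB) ⇒ at equal K, r ∝ √m/q.
r_{³He²⁺ ion}/r_{triton} = 0.500.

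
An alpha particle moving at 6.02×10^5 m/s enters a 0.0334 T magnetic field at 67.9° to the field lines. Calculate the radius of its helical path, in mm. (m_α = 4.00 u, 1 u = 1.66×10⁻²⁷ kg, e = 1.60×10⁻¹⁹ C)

r ≈ 347 mm

Only the perpendicular component v⊥ = v sin67.9° = 5.58×10^5 m/s is bent by the field.
r = m v⊥ /(qB) = (6.64×10^-27)(5.58×10^5) / [(2×1.60×10^-19)(0.0334)] = 0.347 m.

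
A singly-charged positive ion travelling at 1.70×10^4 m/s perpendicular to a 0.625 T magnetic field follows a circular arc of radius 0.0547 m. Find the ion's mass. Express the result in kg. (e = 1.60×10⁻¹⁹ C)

m ≈ 3.22×10^-25 kg

qvB = mv²/r ⇒ m = qBr/v.
m = (1×1.60×10^-19)(0.625)(0.0547) / (1.70×10^4) = 3.22×10^-25 kg.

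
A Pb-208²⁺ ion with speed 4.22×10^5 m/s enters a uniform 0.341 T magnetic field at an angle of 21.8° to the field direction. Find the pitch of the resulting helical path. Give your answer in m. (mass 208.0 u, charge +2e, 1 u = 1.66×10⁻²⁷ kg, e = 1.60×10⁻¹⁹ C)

pitch ≈ 7.79 m

The velocity component along B is v∥ = v cos21.8° = 3.92×10^5 m/s.
The cyclotron period T = 2πm/(qB) = 1.99×10^-5 s is set by m, q, B alone.
Pitch = v∥·T = (3.92×10^5)(1.99×10^-5) = 7.79 m.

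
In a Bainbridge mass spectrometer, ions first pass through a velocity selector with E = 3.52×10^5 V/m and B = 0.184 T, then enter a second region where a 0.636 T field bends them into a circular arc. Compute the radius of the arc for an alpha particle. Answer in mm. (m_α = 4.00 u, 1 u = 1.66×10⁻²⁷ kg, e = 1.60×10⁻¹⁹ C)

r ≈ 62.4 mm

The selector passes v = E/B = 3.52×10^5/0.184 = 1.91×10^6 m/s.
In the deflection region, r = mv/(qB₂) = (6.64×10^-27)(1.91×10^6) / [(2×1.60×10^-19)(0.636)] = 0.0624 m.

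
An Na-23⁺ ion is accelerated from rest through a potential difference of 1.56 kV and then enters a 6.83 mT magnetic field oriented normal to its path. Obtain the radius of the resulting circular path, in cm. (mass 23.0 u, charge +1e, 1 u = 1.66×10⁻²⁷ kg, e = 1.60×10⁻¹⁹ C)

r ≈ 399 cm

The kinetic energy gained is K = qV = (1×1.60×10^-19)(1560) = 2.50×10^-16 J.
v = √(2K/m) = 1.14×10^5 m/s.
r = mv/(qB) = (3.82×10^-26)(1.14×10^5) / [(1×1.60×10^-19)(6.83×10^-3)] = 3.99 m.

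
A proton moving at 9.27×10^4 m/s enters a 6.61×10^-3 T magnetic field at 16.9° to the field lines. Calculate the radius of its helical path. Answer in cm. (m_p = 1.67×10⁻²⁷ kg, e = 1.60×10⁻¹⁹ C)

Only the perpendicular component v⊥ = v sin16.9° = 2.69×10^4 m/s is bent by the field.
r = m v⊥ /(qB) = (1.67×10^-27)(2.69×10^4) / [(1×1.60×10^-19)(6.61×10^-3)] = 0.0426 m.

r ≈ 4.26 cm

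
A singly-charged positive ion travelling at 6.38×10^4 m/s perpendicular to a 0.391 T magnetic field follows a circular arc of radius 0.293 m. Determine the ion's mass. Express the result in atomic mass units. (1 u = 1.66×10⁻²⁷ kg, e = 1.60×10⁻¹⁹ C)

m ≈ 173 u

qvB = mv²/r ⇒ m = qBr/v.
m = (1×1.60×10^-19)(0.391)(0.293) / (6.38×10^4) = 2.87×10^-25 kg = 173 u.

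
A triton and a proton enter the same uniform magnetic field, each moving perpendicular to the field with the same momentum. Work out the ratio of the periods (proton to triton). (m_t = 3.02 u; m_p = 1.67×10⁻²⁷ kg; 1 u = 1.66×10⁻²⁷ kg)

ratio ≈ 0.333

T = 2πm/(qB) is independent of speed, so T₂/T₁ = (m₂/q₂)/(m₁/q₁).
T_{proton}/T_{triton} = (1.67×10^-27/1e) / (5.01×10^-27/1e) = 0.333.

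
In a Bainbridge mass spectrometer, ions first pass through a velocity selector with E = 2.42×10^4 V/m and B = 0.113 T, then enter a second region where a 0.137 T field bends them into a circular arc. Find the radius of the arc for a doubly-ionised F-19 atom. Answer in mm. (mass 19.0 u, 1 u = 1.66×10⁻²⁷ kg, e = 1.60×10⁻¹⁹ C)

r ≈ 154 mm

The selector passes v = E/B = 2.42×10^4/0.113 = 2.14×10^5 m/s.
In the deflection region, r = mv/(qB₂) = (3.15×10^-26)(2.14×10^5) / [(2×1.60×10^-19)(0.137)] = 0.154 m.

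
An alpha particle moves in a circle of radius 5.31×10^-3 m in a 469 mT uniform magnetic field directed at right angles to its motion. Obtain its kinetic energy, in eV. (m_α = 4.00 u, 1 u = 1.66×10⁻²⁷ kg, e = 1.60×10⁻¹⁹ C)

v = qBr/m = (2×1.60×10^-19)(0.469)(5.31×10^-3) / (6.64×10^-27) = 1.20×10^5 m/s.
K = ½mv² = 0.5·(6.64×10^-27)·(1.20×10^5)² = 4.78×10^-17 J = 299 eV.

K ≈ 299 eV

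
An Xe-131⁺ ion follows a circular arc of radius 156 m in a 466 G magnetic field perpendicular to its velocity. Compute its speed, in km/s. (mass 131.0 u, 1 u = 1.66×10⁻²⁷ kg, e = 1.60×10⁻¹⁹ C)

v ≈ 5350 km/s

From qvB = mv²/r, v = qBr/m.
v = (1×1.60×10^-19)(0.0466)(156) / (2.17×10^-25) = 5.35×10^6 m/s.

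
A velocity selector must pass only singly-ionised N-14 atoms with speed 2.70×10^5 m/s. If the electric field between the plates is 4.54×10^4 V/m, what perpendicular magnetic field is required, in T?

qE = qvB ⇒ B = E/v = (4.54×10^4) / (2.70×10^5) = 0.168 T.

B ≈ 0.168 T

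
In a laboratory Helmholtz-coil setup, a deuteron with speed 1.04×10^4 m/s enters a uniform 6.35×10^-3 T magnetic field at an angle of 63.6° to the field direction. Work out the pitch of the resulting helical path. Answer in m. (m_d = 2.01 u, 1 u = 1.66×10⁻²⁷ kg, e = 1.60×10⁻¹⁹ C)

The velocity component along B is v∥ = v cos63.6° = 4620 m/s.
The cyclotron period T = 2πm/(qB) = 2.06×10^-5 s is set by m, q, B alone.
Pitch = v∥·T = (4620)(2.06×10^-5) = 0.0954 m.

pitch ≈ 0.0954 m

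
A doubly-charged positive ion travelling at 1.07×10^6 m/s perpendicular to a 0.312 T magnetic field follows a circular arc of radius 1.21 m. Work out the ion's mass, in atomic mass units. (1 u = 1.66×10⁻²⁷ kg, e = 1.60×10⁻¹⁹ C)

qvB = mv²/r ⇒ m = qBr/v.
m = (2×1.60×10^-19)(0.312)(1.21) / (1.07×10^6) = 1.13×10^-25 kg = 68.0 u.

m ≈ 68.0 u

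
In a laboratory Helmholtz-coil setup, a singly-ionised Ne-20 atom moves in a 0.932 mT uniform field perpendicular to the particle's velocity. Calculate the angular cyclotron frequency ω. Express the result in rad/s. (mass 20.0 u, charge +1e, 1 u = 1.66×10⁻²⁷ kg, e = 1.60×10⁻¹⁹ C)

ω ≈ 4490 rad/s

ω = qB/m = (1×1.60×10^-19)(9.32×10^-4) / (3.32×10^-26) = 4490 rad/s.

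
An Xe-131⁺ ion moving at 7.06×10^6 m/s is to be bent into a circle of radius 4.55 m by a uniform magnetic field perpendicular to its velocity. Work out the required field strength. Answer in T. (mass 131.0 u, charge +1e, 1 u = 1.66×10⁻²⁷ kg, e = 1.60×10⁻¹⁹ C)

qvB = mv²/r gives B = mv/(qr).
B = (2.17×10^-25)(7.06×10^6) / [(1×1.60×10^-19)(4.55)] = 2.11 T.

B ≈ 2.11 T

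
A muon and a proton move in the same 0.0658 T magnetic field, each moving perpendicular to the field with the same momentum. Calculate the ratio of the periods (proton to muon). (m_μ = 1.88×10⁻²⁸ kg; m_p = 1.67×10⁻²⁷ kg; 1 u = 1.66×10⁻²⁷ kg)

ratio ≈ 8.88

T = 2πm/(qB) is independent of speed, so T₂/T₁ = (m₂/q₂)/(m₁/q₁).
T_{proton}/T_{muon} = (1.67×10^-27/1e) / (1.88×10^-28/1e) = 8.88.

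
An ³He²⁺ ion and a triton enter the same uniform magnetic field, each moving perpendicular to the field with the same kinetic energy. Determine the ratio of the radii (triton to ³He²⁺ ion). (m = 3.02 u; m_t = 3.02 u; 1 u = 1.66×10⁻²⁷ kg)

ratio ≈ 2.00

r = √(2mK)/(qB) ⇒ at equal K, r ∝ √m/q.
r_{triton}/r_{³He²⁺ ion} = 2.00.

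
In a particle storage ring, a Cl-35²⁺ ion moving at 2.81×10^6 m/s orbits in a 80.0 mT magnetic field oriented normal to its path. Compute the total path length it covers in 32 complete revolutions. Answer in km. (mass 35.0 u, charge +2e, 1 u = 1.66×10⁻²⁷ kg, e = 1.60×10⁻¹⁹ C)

r = mv/(qB) = 6.38 m, so one revolution covers 2πr = 40.1 m.
In 32 revolutions: L = 32·2πr = 1280 m.

L ≈ 1.28 km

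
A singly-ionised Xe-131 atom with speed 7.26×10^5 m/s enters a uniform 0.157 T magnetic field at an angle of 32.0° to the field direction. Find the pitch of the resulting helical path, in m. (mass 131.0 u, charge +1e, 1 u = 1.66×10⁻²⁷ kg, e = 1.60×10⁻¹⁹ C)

pitch ≈ 33.5 m

The velocity component along B is v∥ = v cos32.0° = 6.16×10^5 m/s.
The cyclotron period T = 2πm/(qB) = 5.44×10^-5 s is set by m, q, B alone.
Pitch = v∥·T = (6.16×10^5)(5.44×10^-5) = 33.5 m.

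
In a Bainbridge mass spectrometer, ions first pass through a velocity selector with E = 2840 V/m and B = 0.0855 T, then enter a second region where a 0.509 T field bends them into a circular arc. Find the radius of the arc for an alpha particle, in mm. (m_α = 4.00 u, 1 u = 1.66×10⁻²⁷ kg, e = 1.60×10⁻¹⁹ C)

r ≈ 1.35 mm

The selector passes v = E/B = 2840/0.0855 = 3.32×10^4 m/s.
In the deflection region, r = mv/(qB₂) = (6.64×10^-27)(3.32×10^4) / [(2×1.60×10^-19)(0.509)] = 1.35×10^-3 m.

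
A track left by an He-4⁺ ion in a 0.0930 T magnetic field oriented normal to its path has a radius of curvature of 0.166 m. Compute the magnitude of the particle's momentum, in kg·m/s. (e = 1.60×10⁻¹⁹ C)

p ≈ 2.47×10^-21 kg·m/s

Since qvB = mv²/r, the momentum p = mv = qBr.
p = (1×1.60×10^-19)(0.0930)(0.166) = 2.47×10^-21 kg·m/s.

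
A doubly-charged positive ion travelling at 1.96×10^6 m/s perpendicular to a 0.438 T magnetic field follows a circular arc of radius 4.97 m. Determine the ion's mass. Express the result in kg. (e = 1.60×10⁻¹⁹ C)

m ≈ 3.55×10^-25 kg

qvB = mv²/r ⇒ m = qBr/v.
m = (2×1.60×10^-19)(0.438)(4.97) / (1.96×10^6) = 3.55×10^-25 kg.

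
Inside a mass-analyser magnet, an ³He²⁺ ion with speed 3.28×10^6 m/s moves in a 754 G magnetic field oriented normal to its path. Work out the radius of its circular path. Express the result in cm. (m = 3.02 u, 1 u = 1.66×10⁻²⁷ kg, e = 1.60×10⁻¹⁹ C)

r ≈ 68.2 cm

The magnetic force provides the centripetal force: qvB = mv²/r, so r = mv/(qB).
r = (5.01×10^-27 kg)(3.28×10^6 m/s) / [(2×1.60×10^-19 C)(0.0754 T)] = 0.682 m.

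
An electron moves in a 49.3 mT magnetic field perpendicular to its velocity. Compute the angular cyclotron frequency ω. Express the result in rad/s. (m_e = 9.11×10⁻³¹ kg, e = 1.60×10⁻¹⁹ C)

ω = qB/m = (1×1.60×10^-19)(0.0493) / (9.11×10^-31) = 8.66×10^9 rad/s.

ω ≈ 8.66×10^9 rad/s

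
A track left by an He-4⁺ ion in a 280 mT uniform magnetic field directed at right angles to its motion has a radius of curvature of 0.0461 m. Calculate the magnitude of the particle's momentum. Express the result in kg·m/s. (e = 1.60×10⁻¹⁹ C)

p ≈ 2.07×10^-21 kg·m/s

Since qvB = mv²/r, the momentum p = mv = qBr.
p = (1×1.60×10^-19)(0.280)(0.0461) = 2.07×10^-21 kg·m/s.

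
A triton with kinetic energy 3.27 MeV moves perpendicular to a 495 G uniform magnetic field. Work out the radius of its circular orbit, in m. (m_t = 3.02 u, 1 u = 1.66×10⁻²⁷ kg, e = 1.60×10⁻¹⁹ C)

r ≈ 9.14 m

Convert the energy: K = 3.27 MeV = 5.23×10^-13 J.
v = √(2K/m) = √(2·5.23×10^-13/5.01×10^-27) = 1.44×10^7 m/s.
r = mv/(qB) = (5.01×10^-27)(1.44×10^7) / [(1×1.60×10^-19)(0.0495)] = 9.14 m.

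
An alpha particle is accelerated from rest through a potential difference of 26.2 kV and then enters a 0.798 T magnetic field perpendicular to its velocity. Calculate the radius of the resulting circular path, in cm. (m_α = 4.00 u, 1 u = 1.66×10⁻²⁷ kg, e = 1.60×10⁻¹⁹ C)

The kinetic energy gained is K = qV = (2×1.60×10^-19)(2.62×10^4) = 8.38×10^-15 J.
v = √(2K/m) = 1.59×10^6 m/s.
r = mv/(qB) = (6.64×10^-27)(1.59×10^6) / [(2×1.60×10^-19)(0.798)] = 0.0413 m.

r ≈ 4.13 cm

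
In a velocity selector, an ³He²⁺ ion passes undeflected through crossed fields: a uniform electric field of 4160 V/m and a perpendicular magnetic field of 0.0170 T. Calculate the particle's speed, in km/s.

For zero net force, qE = qvB, so v = E/B.
v = (4160) / (0.0170) = 2.45×10^5 m/s.

v ≈ 245 km/s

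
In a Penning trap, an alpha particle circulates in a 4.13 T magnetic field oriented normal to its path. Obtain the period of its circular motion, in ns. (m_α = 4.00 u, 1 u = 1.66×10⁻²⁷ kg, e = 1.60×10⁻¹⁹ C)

The cyclotron period is independent of speed: T = 2πm/(qB).
T = 2π(6.64×10^-27) / [(2×1.60×10^-19)(4.13)] = 3.16×10^-8 s.

T ≈ 31.6 ns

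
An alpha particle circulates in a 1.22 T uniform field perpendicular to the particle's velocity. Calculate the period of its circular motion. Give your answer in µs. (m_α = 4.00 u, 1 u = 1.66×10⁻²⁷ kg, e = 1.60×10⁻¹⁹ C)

T ≈ 0.107 µs

The cyclotron period is independent of speed: T = 2πm/(qB).
T = 2π(6.64×10^-27) / [(2×1.60×10^-19)(1.22)] = 1.07×10^-7 s.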